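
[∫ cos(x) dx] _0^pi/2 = 1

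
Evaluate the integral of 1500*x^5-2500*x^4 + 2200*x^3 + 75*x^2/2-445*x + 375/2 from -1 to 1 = -600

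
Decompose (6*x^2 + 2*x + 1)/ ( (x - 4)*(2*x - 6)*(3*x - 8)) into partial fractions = 441/(8*(3*x - 8)) - 61/(2*(x - 3)) + 105/(8*(x - 4))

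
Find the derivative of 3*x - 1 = 3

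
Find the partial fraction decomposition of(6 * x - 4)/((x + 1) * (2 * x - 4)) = 5/(3*(x + 1)) + 4/(3*(x - 2))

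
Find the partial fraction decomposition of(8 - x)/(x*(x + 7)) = -15/(7*(x + 7)) + 8/(7*x)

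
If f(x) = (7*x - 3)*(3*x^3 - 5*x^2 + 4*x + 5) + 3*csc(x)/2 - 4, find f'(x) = 84*x^3 - 132*x^2 + 86*x - 3*cot(x)*csc(x)/2 + 23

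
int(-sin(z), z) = cos(z) + C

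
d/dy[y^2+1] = 2*y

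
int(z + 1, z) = z^2/2 + z + C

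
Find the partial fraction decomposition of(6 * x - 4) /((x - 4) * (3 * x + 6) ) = 8/(9*(x + 2)) + 10/(9*(x - 4))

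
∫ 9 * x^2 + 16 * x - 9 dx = 3*x^3 + 8*x^2 - 9*x + C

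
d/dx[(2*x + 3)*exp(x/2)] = x*exp(x/2) + 7*exp(x/2)/2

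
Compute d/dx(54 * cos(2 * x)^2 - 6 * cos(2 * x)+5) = 12*sin(2*x) - 108*sin(4*x)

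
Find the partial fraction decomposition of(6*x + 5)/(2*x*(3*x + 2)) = -3/(4*(3*x + 2)) + 5/(4*x)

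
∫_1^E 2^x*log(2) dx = -2 + 2^E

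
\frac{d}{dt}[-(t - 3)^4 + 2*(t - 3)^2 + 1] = -4*t^3 + 36*t^2 - 104*t + 96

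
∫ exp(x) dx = exp(x) + C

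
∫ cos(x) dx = sin(x) + C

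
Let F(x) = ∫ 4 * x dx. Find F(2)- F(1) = 6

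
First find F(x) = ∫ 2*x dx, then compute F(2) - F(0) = 4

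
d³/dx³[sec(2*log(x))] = 4*(-sin(2*log(x))/cos(2*log(x)) + 12*sin(2*log(x))/cos(2*log(x))^3 + 3 - 6/cos(2*log(x))^2)/(x^3*cos(2*log(x)))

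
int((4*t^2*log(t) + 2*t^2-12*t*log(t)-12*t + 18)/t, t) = 2*(t - 3)^2*log(t) + C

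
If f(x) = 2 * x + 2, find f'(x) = 2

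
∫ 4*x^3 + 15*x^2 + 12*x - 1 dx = x^4 + 5*x^3 + 6*x^2 - x + C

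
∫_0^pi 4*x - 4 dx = -2 + 2*(-1 + pi)^2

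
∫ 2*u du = u^2 + C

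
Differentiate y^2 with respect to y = 2*y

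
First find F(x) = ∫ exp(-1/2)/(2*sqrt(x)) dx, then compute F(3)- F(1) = -exp(-1/2) + sqrt(3)*exp(-1/2)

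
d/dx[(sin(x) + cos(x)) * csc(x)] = -1/sin(x)^2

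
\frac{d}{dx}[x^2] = 2*x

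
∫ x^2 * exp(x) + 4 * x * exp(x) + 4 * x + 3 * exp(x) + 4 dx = (exp(x) + 2)*(x^2 + 2*x + 1) + C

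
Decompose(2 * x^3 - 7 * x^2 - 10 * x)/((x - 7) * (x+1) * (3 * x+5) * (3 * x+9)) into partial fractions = -25/(48*(3*x + 5)) + 29/(80*(x + 3)) - 1/(96*(x + 1)) + 7/(160*(x - 7))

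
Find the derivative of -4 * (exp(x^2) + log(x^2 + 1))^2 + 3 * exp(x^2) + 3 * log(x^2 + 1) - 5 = (-16*x^3*exp(2*x^2) - 16*x^3*exp(x^2)*log(x^2 + 1) + 6*x^3*exp(x^2) - 16*x*exp(2*x^2) - 16*x*exp(x^2)*log(x^2 + 1) - 10*x*exp(x^2) - 16*x*log(x^2 + 1) + 6*x)/(x^2 + 1)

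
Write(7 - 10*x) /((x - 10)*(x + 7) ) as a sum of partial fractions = -77/(17*(x + 7)) - 93/(17*(x - 10))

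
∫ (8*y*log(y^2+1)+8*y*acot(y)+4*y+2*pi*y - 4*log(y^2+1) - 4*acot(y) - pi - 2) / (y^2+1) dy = (4*log(y^2 + 1) + 4*acot(y) + pi)^2/8 + 2*log(y^2 + 1) + 2*acot(y) + C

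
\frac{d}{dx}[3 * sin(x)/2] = 3*cos(x)/2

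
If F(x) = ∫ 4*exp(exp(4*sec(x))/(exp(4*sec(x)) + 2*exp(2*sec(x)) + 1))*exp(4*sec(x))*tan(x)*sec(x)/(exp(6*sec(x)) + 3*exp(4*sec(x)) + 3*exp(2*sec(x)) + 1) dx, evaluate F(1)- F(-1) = 0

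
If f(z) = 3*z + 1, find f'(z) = 3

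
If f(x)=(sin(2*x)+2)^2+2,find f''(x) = -8*sin(2*x)^2 - 16*sin(2*x) + 8*cos(2*x)^2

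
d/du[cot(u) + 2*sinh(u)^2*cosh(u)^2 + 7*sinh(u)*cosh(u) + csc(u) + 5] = -cot(u)^2 - cot(u)*csc(u) + sinh(4*u) + 7*cosh(2*u) - 1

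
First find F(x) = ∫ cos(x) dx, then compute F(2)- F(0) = sin(2)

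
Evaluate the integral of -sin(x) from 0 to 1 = -1 + cos(1)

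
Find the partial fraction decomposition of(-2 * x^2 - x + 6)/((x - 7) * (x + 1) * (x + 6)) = -12/(13*(x + 6)) - 1/(8*(x + 1)) - 99/(104*(x - 7))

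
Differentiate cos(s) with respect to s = -sin(s)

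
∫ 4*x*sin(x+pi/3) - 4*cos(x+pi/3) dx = -4*x*cos(x + pi/3) + C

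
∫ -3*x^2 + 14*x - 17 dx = -x^3 + 7*x^2 - 17*x + C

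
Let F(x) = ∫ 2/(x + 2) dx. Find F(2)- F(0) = 2*log(2)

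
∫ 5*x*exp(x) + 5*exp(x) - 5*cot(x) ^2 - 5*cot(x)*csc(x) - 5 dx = 5*x*exp(x) + 5*cot(x) + 5*csc(x) + C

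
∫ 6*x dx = 3*x^2 + C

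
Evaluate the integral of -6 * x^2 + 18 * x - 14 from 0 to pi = (1 - 2*pi)*(1 + (-2 + pi)^2) - 5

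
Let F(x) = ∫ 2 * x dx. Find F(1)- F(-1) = 0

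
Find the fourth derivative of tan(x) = 24*tan(x)^5 + 40*tan(x)^3 + 16*tan(x)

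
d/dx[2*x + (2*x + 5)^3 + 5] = 24*x^2 + 120*x + 152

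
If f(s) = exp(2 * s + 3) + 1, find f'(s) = 2*exp(2*s + 3)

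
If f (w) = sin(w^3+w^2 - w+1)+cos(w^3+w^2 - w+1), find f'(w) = -3*w^2*sin(w^3 + w^2 - w + 1) + 3*w^2*cos(w^3 + w^2 - w + 1) - 2*w*sin(w^3 + w^2 - w + 1) + 2*w*cos(w^3 + w^2 - w + 1) + sin(w^3 + w^2 - w + 1) - cos(w^3 + w^2 - w + 1)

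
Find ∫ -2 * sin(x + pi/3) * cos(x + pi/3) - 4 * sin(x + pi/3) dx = (cos(x + pi/3) + 2)^2 + C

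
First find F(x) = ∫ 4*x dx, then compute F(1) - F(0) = 2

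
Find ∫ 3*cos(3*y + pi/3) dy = sin(3*y + pi/3) + C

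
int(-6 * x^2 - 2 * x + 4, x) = -2*x^3 - x^2 + 4*x + C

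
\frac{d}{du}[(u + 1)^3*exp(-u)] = (-u^3 + 3*u + 2)*exp(-u)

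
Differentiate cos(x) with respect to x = -sin(x)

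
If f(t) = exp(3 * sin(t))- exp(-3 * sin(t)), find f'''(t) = 3*(-9*exp(6*sin(t))*sin(t) + 9*exp(6*sin(t))*cos(t)^2 - exp(6*sin(t)) + 9*sin(t) + 9*cos(t)^2 - 1)*exp(-3*sin(t))*cos(t)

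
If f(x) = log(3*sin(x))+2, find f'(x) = 1/tan(x)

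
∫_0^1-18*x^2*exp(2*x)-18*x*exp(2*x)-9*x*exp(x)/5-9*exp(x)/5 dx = -9*exp(2) - 9*E/5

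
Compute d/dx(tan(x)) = cos(x)^(-2)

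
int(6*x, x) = 3*x^2 + C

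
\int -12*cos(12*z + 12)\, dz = -sin(12*z + 12) + C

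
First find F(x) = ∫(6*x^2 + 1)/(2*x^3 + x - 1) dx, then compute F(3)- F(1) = -log(6) + log(168)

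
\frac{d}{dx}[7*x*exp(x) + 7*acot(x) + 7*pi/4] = (7*x^3*exp(x) + 7*x^2*exp(x) + 7*x*exp(x) + 7*exp(x) - 7)/(x^2 + 1)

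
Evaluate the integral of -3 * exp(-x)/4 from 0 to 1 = -3/4 + 3*exp(-1)/4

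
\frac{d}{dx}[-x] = -1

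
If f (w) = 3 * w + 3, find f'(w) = 3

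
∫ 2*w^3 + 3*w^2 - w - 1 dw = w^4/2 + w^3 - w^2/2 - w + C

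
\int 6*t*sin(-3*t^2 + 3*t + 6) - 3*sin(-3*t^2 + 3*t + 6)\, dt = cos(3*(-t^2 + t + 2)) + C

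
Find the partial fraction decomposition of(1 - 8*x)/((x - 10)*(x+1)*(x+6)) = 49/(80*(x + 6)) - 9/(55*(x + 1)) - 79/(176*(x - 10))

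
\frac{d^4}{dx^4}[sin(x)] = sin(x)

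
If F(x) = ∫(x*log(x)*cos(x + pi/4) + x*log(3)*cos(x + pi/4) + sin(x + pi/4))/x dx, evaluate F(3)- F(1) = (2*sin(pi/4 + 3) - sin(pi/4 + 1))*log(3)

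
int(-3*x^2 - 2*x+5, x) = -x^3 - x^2 + 5*x + C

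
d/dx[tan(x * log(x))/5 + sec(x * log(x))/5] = (log(x)*sin(x*log(x)) + log(x) + sin(x*log(x)) + 1)/(5*cos(x*log(x))^2)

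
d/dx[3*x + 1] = 3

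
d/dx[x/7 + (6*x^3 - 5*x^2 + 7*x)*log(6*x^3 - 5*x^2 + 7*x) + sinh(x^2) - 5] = 18*x^2*log(x*(6*x^2 - 5*x + 7)) + 18*x^2 - 10*x*log(x*(6*x^2 - 5*x + 7)) + 2*x*cosh(x^2) - 10*x + 7*log(x*(6*x^2 - 5*x + 7)) + 50/7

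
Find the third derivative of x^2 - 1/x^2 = 24/x^5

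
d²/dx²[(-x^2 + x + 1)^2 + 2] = 12*x^2 - 12*x - 2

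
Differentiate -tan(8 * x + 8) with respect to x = -8*tan(8*x + 8)^2 - 8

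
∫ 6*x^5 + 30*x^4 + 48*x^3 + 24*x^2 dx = x^6 + 6*x^5 + 12*x^4 + 8*x^3 + C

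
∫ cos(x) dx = sin(x) + C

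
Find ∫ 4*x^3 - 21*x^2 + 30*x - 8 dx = x^4 - 7*x^3 + 15*x^2 - 8*x + C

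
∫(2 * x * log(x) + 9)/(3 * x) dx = (2*x + 9)*(log(x) - 1)/3 + C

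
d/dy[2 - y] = -1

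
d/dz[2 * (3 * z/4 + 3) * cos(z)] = -3*z*sin(z)/2 - 6*sin(z) + 3*cos(z)/2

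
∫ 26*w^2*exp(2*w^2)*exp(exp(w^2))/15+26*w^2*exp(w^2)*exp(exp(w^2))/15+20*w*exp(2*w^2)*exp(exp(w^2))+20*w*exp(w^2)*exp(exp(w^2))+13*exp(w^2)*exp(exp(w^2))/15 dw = (13*w + 150)*exp(w^2 + exp(w^2))/15 + C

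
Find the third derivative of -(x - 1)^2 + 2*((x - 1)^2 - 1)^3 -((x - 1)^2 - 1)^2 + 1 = 240*x^3 - 720*x^2 + 552*x - 72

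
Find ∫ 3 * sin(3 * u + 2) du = -cos(3*u + 2) + C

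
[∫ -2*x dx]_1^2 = -3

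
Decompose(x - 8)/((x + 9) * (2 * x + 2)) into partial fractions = 17/(16*(x + 9)) - 9/(16*(x + 1))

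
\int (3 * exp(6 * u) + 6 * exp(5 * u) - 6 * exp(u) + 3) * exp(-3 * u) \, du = ((exp(u) + 1)*exp(u) - 1)^3*exp(-3*u) + C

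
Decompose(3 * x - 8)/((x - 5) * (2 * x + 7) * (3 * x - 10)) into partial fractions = -18/(205*(3*x - 10)) - 74/(697*(2*x + 7)) + 7/(85*(x - 5))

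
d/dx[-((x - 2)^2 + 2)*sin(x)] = -x^2*cos(x) - 2*x*sin(x) + 4*x*cos(x) + 4*sin(x) - 6*cos(x)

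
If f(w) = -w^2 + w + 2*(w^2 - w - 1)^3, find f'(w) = 12*w^5 - 30*w^4 + 30*w^2 - 2*w - 5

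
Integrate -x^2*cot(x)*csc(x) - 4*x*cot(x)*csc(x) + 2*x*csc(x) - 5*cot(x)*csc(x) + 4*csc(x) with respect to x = ((x + 2)^2 + 1)*csc(x) + C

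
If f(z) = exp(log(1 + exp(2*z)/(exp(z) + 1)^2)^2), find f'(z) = 4*exp(2*z + log(1 + exp(2*z)/(exp(2*z) + 2*exp(z) + 1))^2)*log(1 + exp(2*z)/(exp(2*z) + 2*exp(z) + 1))/(2*exp(3*z) + 4*exp(2*z) + 3*exp(z) + 1)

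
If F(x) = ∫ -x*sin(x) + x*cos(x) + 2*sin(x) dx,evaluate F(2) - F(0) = cos(2) + sin(2) + 1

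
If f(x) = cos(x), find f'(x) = -sin(x)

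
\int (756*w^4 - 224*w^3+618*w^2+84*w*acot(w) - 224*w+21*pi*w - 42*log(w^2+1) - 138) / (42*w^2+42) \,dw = 6*w^3 - 8*w^2/3 - 23*w/7 + (4*acot(w) + pi)*log(w^2 + 1)/4 + C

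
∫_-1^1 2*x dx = 0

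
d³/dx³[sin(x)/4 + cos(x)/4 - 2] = sin(x)/4 - cos(x)/4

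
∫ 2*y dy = y^2 + C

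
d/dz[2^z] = 2^z*log(2)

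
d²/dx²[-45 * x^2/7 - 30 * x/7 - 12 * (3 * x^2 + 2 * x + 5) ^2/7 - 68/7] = -1296*x^2/7 - 864*x/7 - 906/7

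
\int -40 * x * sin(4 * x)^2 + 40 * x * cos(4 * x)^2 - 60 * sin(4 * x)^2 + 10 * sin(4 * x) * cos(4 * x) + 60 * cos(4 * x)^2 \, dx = (10*x + 15)*sin(4*x)*cos(4*x) + C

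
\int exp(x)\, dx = exp(x) + C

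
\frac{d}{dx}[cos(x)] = -sin(x)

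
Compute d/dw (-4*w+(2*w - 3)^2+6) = 8*w - 16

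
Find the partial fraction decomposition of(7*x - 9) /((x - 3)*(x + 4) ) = 37/(7*(x + 4)) + 12/(7*(x - 3))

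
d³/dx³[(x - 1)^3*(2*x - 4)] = 48*x - 60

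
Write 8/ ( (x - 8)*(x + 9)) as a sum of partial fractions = -8/(17*(x + 9)) + 8/(17*(x - 8))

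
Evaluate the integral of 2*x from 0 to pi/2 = pi^2/4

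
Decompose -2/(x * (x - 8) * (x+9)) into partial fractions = -2/(153*(x + 9)) - 1/(68*(x - 8)) + 1/(36*x)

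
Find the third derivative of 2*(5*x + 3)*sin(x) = -10*x*cos(x) - 30*sin(x) - 6*cos(x)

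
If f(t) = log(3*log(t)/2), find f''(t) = (-log(t) - 1)/(t^2*log(t)^2)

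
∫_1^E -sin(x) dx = cos(E) - cos(1)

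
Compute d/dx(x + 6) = 1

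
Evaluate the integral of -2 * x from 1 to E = 1 - exp(2)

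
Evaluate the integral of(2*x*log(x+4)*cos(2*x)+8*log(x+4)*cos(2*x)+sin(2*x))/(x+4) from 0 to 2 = log(6)*sin(4)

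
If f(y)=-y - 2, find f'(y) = -1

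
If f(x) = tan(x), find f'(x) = cos(x)^(-2)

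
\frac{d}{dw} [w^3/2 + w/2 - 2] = 3*w^2/2 + 1/2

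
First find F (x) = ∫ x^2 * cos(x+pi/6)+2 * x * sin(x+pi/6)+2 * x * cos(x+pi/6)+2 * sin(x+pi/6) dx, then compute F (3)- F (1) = 15*sin(pi/6 + 3) - 3*sin(pi/6 + 1)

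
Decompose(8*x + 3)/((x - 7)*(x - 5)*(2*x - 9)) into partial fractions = 156/(5*(2*x - 9)) - 43/(2*(x - 5)) + 59/(10*(x - 7))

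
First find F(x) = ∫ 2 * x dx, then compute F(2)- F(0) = 4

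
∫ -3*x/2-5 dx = -3*x^2/4 - 5*x + C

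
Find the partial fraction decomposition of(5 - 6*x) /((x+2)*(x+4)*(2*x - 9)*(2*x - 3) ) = 8/(231*(2*x - 3)) - 44/(663*(2*x - 9)) - 29/(374*(x + 4)) + 17/(182*(x + 2))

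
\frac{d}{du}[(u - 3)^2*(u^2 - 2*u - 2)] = 4*u^3 - 24*u^2 + 38*u - 6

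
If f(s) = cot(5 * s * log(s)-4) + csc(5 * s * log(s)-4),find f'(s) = -5*(log(s)*cos(5*s*log(s) - 4) + log(s) + cos(5*s*log(s) - 4) + 1)/sin(5*s*log(s) - 4)^2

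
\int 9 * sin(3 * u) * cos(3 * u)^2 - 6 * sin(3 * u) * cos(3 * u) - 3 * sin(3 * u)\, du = (sin(3*u)^2 + cos(3*u))*cos(3*u) + C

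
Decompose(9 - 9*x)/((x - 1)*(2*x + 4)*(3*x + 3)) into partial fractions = 3/(2*(x + 2)) - 3/(2*(x + 1))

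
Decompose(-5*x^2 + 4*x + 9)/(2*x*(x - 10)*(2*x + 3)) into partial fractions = -11/(46*(2*x + 3)) - 451/(460*(x - 10)) - 3/(20*x)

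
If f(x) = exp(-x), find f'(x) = -exp(-x)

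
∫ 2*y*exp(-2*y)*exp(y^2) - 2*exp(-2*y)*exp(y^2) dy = exp((y - 1)^2 - 1) + C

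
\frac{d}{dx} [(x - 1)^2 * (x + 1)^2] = 4*x^3 - 4*x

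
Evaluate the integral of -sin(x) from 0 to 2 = -1 + cos(2)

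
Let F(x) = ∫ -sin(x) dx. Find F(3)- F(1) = cos(3) - cos(1)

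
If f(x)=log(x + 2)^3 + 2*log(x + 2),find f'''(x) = (6*log(x + 2)^2 - 18*log(x + 2) + 10)/(x^3 + 6*x^2 + 12*x + 8)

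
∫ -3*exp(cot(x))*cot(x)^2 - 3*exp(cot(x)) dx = 3*exp(cot(x)) + C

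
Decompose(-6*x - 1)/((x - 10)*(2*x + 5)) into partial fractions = -28/(25*(2*x + 5)) - 61/(25*(x - 10))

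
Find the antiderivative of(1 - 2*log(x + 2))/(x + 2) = (1 - log(x + 2))*log(x + 2) + C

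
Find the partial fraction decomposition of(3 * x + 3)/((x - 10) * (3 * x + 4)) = 3/(34*(3*x + 4)) + 33/(34*(x - 10))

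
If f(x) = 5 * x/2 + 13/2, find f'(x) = 5/2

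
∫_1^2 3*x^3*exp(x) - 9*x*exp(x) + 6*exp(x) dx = 3*exp(2)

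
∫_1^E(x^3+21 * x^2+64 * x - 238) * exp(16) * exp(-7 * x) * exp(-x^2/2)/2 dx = -17*exp(17/2)/2 + (4 - 2*E)*(E/4 + 4)*exp((4 - 2*E)*(E/4 + 4))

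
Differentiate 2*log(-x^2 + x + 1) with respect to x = (4*x - 2)/(x^2 - x - 1)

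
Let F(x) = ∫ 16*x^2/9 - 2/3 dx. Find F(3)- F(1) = 380/27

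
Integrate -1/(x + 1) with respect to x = -log(x + 1) + C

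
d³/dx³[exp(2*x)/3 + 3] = 8*exp(2*x)/3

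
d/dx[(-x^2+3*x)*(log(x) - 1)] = -2*x*log(x) + x + 3*log(x)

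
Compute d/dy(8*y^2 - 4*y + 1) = 16*y - 4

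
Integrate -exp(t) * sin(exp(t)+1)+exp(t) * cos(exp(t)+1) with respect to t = sqrt(2)*sin(exp(t) + pi/4 + 1) + C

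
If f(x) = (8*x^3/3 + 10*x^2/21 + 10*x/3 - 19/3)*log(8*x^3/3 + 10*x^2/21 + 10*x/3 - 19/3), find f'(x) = 8*x^2*log(56*x^3 + 10*x^2 + 70*x - 133) - 8*x^2*log(21) + 8*x^2 + 20*x*log(56*x^3 + 10*x^2 + 70*x - 133)/21 - 20*x*log(21)/21 + 20*x/21 + 10*log(56*x^3 + 10*x^2 + 70*x - 133)/3 - 10*log(21)/3 + 10/3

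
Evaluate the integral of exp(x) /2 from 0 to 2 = -1/2 + exp(2)/2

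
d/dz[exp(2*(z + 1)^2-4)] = 4*z*exp(2*z^2 + 4*z - 2) + 4*exp(2*z^2 + 4*z - 2)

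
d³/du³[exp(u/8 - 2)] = exp(u/8 - 2)/512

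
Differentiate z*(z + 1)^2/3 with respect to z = z^2 + 4*z/3 + 1/3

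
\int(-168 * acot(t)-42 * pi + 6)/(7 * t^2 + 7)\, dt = 3*(4*acot(t) + pi)^2/4 - 6*acot(t)/7 + C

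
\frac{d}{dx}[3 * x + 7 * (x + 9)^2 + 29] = 14*x + 129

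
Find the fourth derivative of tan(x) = 24*tan(x)^5 + 40*tan(x)^3 + 16*tan(x)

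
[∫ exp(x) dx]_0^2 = -1 + exp(2)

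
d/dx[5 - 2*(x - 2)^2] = 8 - 4*x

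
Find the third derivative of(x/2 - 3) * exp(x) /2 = x*exp(x)/4 - 3*exp(x)/4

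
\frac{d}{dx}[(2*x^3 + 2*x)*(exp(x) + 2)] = 2*x^3*exp(x) + 6*x^2*exp(x) + 12*x^2 + 2*x*exp(x) + 2*exp(x) + 4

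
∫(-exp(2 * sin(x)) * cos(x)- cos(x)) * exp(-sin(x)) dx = -exp(sin(x)) + exp(-sin(x)) + C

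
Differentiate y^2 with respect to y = 2*y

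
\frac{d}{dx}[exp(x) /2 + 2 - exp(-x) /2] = (exp(2*x) + 1)*exp(-x)/2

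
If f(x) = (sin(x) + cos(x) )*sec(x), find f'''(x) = 6*tan(x)^4 + 8*tan(x)^2 + 2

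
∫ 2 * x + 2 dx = x^2 + 2*x + C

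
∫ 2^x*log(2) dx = 2^x + C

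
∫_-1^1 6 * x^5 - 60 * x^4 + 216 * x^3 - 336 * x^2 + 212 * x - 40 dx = -328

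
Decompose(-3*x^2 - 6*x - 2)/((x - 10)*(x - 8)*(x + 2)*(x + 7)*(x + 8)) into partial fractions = -73/(864*(x + 8)) + 107/(1275*(x + 7)) - 1/(1800*(x + 2)) + 121/(2400*(x - 8)) - 181/(3672*(x - 10))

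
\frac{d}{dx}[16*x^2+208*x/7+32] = 32*x + 208/7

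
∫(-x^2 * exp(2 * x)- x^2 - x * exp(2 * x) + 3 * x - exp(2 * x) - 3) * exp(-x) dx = -2*(x^2 - x + 2)*sinh(x) + C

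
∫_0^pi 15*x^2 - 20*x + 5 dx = 5*pi*(-1 + pi)^2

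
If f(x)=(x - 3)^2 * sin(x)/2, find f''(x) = -x^2*sin(x)/2 + 3*x*sin(x) + 2*x*cos(x) - 7*sin(x)/2 - 6*cos(x)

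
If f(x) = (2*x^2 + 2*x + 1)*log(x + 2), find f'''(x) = (4*x^2 + 22*x + 38)/(x^3 + 6*x^2 + 12*x + 8)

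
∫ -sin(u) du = cos(u) + C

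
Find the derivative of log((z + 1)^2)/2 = 1/(z + 1)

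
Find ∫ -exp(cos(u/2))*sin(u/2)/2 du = exp(cos(u/2)) + C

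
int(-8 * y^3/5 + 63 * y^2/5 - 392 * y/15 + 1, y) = -2*y^4/5 + 21*y^3/5 - 196*y^2/15 + y + C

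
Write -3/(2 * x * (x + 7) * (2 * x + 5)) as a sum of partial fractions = 2/(15*(2*x + 5)) - 1/(42*(x + 7)) - 3/(70*x)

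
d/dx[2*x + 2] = 2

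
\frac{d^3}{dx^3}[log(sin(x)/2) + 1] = 2*cos(x)/sin(x)^3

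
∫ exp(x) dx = exp(x) + C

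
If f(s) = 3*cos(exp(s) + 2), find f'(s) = -3*exp(s)*sin(exp(s) + 2)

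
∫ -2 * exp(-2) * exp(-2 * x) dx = exp(-2*x - 2) + C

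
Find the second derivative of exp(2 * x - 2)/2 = 2*exp(2*x - 2)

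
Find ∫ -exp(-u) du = exp(-u) + C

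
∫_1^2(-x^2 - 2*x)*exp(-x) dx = -9*exp(-1) + 16*exp(-2)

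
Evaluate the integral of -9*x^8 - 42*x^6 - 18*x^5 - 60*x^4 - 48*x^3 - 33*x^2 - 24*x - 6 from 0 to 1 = -63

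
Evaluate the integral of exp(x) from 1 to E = -E + exp(E)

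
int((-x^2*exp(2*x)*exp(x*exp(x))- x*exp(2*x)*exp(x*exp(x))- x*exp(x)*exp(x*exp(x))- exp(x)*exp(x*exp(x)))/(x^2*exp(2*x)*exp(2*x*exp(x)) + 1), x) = acot(x*exp(x*(exp(x) + 1))) + C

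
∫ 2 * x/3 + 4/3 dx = x^2/3 + 4*x/3 + C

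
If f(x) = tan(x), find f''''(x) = 24*tan(x)^5 + 40*tan(x)^3 + 16*tan(x)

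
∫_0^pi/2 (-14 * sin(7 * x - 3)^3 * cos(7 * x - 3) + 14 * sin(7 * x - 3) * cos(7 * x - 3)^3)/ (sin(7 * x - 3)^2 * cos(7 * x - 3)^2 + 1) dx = 0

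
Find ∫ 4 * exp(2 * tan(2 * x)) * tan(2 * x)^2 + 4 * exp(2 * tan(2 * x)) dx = exp(2*tan(2*x)) + C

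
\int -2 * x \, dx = -x^2 + C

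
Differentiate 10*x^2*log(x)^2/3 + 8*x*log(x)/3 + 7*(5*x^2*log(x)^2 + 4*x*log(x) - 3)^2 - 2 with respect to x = 700*x^3*log(x)^4 + 700*x^3*log(x)^3 + 840*x^2*log(x)^3 + 840*x^2*log(x)^2 - 568*x*log(x)^2/3 - 568*x*log(x)/3 - 496*log(x)/3 - 496/3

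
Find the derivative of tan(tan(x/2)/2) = 1/(4*cos(x/2)^2*cos(tan(x/2)/2)^2)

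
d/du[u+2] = 1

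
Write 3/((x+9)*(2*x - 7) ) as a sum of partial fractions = 6/(25*(2*x - 7)) - 3/(25*(x + 9))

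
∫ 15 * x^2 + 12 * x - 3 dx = 5*x^3 + 6*x^2 - 3*x + C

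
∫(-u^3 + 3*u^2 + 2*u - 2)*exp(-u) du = u*(u^2 - 2)*exp(-u) + C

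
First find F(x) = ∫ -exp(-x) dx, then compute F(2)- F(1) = -exp(-1) + exp(-2)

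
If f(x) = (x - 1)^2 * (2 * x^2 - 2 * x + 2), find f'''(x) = 48*x - 36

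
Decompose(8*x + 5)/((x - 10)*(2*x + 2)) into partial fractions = 3/(22*(x + 1)) + 85/(22*(x - 10))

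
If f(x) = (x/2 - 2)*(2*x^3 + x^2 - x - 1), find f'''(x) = 24*x - 21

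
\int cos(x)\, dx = sin(x) + C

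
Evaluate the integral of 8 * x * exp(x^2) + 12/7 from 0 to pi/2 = -4 + 6*pi/7 + 4*exp(pi^2/4)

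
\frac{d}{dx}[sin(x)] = cos(x)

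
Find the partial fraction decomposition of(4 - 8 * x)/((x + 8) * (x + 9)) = -76/(x + 9) + 68/(x + 8)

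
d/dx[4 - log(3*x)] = -1/x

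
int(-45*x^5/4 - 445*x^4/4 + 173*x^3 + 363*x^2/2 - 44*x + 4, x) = -15*x^6/8 - 89*x^5/4 + 173*x^4/4 + 121*x^3/2 - 22*x^2 + 4*x + C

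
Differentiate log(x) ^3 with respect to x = 3*log(x)^2/x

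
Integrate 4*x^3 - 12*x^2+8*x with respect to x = x^4 - 4*x^3 + 4*x^2 + C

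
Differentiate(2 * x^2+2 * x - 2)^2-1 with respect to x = 16*x^3 + 24*x^2 - 8*x - 8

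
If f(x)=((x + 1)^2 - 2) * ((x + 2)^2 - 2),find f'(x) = 4*x^3 + 18*x^2 + 18*x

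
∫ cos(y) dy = sin(y) + C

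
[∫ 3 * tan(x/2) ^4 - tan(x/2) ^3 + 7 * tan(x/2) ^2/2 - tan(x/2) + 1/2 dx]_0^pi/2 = 2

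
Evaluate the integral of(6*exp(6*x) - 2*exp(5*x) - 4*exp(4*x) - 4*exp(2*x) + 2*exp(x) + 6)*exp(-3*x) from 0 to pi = -(-exp(-pi) + exp(pi))^2 - 2*exp(-pi) + 2*exp(pi) + 2*(-exp(-pi) + exp(pi))^3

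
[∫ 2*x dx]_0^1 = 1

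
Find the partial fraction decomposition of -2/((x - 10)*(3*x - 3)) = 2/(27*(x - 1)) - 2/(27*(x - 10))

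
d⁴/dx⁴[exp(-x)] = exp(-x)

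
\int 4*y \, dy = 2*y^2 + C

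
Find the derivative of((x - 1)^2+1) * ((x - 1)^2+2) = 4*x^3 - 12*x^2 + 18*x - 10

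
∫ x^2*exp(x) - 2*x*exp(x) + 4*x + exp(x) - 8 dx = ((x - 2)^2 + 1)*(exp(x) + 2) + C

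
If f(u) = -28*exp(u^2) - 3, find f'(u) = -56*u*exp(u^2)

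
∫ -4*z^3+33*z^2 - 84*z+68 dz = -z^4 + 11*z^3 - 42*z^2 + 68*z + C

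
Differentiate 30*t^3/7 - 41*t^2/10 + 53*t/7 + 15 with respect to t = 90*t^2/7 - 41*t/5 + 53/7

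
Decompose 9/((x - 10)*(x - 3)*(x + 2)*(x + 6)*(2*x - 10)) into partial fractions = 1/(1408*(x + 6)) - 3/(1120*(x + 2)) + 1/(140*(x - 3)) - 9/(1540*(x - 5)) + 3/(4480*(x - 10))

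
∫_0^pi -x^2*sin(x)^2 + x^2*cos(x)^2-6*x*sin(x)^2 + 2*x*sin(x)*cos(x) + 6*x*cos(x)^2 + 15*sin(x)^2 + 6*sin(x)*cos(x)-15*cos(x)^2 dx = 0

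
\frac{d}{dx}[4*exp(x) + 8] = 4*exp(x)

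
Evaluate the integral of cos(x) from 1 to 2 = -sin(1) + sin(2)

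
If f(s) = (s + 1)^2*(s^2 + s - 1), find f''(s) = 12*s^2 + 18*s + 4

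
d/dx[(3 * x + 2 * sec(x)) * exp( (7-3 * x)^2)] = (54*x^2 - 126*x + 36*x/cos(x) + 2*sin(x)/cos(x)^2 + 3 - 84/cos(x))*exp(49)*exp(-42*x)*exp(9*x^2)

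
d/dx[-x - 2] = -1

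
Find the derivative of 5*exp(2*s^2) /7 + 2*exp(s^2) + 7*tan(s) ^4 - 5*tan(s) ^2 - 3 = 20*s*exp(2*s^2)/7 + 4*s*exp(s^2) + 28*tan(s)^5 + 18*tan(s)^3 - 10*tan(s)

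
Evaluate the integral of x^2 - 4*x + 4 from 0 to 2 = 8/3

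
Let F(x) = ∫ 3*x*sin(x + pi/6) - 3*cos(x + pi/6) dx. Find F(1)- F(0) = -3*cos(pi/6 + 1)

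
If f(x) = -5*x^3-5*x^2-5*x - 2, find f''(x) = -30*x - 10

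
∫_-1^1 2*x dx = 0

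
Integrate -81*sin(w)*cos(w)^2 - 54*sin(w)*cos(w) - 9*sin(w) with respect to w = (3*cos(w) + 1)^3 + C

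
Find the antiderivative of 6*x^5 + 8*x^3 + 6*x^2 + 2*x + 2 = x^6 + 2*x^4 + 2*x^3 + x^2 + 2*x + C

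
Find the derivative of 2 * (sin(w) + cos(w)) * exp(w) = 4*exp(w)*cos(w)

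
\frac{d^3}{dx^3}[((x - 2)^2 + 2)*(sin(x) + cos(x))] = x^2*sin(x) - x^2*cos(x) - 10*x*sin(x) - 2*x*cos(x) + 12*sin(x) + 12*cos(x)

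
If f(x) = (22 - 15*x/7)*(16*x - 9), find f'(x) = 2599/7 - 480*x/7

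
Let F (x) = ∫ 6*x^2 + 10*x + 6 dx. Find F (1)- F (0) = 13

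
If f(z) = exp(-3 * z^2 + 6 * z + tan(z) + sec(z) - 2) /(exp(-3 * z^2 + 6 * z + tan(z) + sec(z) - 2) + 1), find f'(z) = (-6*z + sin(z)/cos(z)^2 + 6 + cos(z)^(-2))*exp(2)*exp(6*z)*exp(3*z^2)*exp(1/cos(z))*exp(tan(z))/(exp(6*z)*exp(1/cos(z))*exp(tan(z)) + exp(2)*exp(3*z^2))^2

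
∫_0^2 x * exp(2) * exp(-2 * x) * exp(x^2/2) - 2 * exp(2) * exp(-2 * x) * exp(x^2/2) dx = 1 - exp(2)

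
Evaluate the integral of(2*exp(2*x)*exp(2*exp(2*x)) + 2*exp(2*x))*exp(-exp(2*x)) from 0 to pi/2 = -E - exp(-exp(pi)) + exp(-1) + exp(exp(pi))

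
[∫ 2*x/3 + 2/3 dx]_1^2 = 5/3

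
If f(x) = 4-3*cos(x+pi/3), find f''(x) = 3*cos(x + pi/3)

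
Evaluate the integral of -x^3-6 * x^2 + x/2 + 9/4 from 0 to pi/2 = (pi/8 + 2)*(-pi^3/8 + 1 + pi/2) - 2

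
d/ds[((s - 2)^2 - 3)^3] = 6*s^5 - 60*s^4 + 204*s^3 - 264*s^2 + 102*s - 12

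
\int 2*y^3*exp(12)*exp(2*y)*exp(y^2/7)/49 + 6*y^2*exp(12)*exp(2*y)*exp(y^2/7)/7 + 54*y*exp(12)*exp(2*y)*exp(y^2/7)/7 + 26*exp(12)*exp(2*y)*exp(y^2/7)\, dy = (y^2 + 14*y + 84)*exp(y^2/7 + 2*y + 12)/7 + C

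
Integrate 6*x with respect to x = 3*x^2 + C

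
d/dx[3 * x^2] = 6*x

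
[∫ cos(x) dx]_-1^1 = 2*sin(1)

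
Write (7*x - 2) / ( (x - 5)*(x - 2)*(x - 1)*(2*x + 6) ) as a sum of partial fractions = 23/(320*(x + 3)) + 5/(32*(x - 1)) - 2/(5*(x - 2)) + 11/(64*(x - 5))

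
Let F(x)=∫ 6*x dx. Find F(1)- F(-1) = 0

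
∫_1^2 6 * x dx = 9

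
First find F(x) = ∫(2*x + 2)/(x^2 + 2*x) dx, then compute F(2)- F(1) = -log(6) + log(16)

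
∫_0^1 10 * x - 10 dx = -5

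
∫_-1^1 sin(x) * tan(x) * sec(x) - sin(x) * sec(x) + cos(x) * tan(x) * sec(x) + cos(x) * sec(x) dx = 2*tan(1)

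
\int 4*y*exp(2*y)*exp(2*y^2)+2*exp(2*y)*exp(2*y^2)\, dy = exp(2*y*(y + 1)) + C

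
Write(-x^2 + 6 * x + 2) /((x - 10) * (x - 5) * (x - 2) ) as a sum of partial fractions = 5/(12*(x - 2)) - 7/(15*(x - 5)) - 19/(20*(x - 10))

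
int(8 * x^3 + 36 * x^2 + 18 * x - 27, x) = 2*x^4 + 12*x^3 + 9*x^2 - 27*x + C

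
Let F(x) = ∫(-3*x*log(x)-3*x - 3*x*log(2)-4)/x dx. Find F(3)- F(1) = -13*log(6) + 7*log(2)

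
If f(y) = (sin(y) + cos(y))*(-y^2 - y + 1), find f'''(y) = sqrt(2)*y^2*cos(y + pi/4) + 5*y*sin(y) + 7*y*cos(y) + 10*sin(y) - 4*cos(y)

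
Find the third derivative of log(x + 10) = 2/(x^3 + 30*x^2 + 300*x + 1000)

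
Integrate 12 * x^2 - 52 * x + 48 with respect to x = 4*x^3 - 26*x^2 + 48*x + C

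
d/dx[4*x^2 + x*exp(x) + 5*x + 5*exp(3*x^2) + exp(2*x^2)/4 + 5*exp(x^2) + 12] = x*exp(x) + 30*x*exp(3*x^2) + x*exp(2*x^2) + 10*x*exp(x^2) + 8*x + exp(x) + 5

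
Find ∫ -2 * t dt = -t^2 + C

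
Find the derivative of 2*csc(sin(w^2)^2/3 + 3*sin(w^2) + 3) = -4*w*(2*sin(w^2)/3 + 3)*cos(w^2)*cos(sin(w^2)^2/3 + 3*sin(w^2) + 3)/sin(sin(w^2)^2/3 + 3*sin(w^2) + 3)^2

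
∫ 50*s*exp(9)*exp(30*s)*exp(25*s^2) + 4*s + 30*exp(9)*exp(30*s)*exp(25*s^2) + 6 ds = 2*s^2 + 6*s + exp((5*s + 3)^2) + C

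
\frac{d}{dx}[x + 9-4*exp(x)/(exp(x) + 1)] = (exp(2*x) - 2*exp(x) + 1)/(exp(2*x) + 2*exp(x) + 1)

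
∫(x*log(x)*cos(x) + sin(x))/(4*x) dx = log(x)*sin(x)/4 + C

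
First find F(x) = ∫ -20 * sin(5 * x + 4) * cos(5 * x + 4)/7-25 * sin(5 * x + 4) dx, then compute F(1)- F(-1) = 5*cos(9) - 5*cos(1) - cos(2)/7 + cos(18)/7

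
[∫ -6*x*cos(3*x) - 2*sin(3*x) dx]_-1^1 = 0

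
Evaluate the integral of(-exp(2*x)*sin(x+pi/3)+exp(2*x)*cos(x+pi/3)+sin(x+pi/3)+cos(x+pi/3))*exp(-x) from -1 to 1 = (E - exp(-1))*cos(1)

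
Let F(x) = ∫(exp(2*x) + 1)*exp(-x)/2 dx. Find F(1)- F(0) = -exp(-1)/2 + E/2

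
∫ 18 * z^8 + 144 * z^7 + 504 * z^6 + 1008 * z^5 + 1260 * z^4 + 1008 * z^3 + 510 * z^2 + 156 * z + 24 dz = 2*z^9 + 18*z^8 + 72*z^7 + 168*z^6 + 252*z^5 + 252*z^4 + 170*z^3 + 78*z^2 + 24*z + C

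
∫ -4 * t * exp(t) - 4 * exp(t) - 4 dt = -4*t*(exp(t) + 1) + C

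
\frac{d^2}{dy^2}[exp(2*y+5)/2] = 2*exp(2*y + 5)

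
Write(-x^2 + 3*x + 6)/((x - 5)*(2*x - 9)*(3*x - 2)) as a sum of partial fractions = 68/(299*(3*x - 2)) + 3/(23*(2*x - 9)) - 4/(13*(x - 5))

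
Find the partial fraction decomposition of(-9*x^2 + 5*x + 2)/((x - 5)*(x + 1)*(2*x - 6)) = -1/(4*(x + 1)) + 4/(x - 3) - 33/(4*(x - 5))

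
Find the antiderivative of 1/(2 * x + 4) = log(x + 2)/2 + C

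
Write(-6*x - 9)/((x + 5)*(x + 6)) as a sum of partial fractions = -27/(x + 6) + 21/(x + 5)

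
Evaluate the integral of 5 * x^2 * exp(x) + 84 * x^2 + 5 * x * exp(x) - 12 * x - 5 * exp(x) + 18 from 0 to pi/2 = -14 + pi*(-5 + 5*pi/2)*exp(pi/2)/2 + (2 + 2*pi)*(-5*pi/2 + 7 + 7*pi^2/4)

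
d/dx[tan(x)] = cos(x)^(-2)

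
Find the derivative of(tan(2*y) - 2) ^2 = 4*(sin(2*y)/cos(2*y) - 2)/cos(2*y)^2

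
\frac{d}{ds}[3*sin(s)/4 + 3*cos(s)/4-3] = -3*sin(s)/4 + 3*cos(s)/4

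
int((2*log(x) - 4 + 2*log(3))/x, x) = (log(3*x) - 2)^2 + C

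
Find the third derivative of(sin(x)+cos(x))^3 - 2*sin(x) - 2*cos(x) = sqrt(2)*(-27*sin(3*x + pi/4) + cos(x + pi/4))/2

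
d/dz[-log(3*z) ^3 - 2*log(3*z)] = (-3*log(z)^2 - 6*log(3)*log(z) - 3*log(3)^2 - 2)/z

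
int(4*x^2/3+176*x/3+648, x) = 4*x^3/9 + 88*x^2/3 + 648*x + C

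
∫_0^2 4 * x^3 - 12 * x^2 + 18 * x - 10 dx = 0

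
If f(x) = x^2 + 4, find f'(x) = 2*x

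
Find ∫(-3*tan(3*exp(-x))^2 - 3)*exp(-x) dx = tan(3*exp(-x)) + C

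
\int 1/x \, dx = log(5*x) + C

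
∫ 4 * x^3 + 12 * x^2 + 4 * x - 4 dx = x^4 + 4*x^3 + 2*x^2 - 4*x + C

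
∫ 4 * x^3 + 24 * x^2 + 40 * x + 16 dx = x^4 + 8*x^3 + 20*x^2 + 16*x + C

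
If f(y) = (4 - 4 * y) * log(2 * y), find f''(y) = (-4*y - 4)/y^2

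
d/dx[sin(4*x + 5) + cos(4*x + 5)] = -4*sin(4*x + 5) + 4*cos(4*x + 5)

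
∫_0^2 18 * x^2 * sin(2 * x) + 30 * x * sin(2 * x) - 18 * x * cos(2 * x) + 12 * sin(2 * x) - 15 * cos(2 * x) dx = 6 - 72*cos(4)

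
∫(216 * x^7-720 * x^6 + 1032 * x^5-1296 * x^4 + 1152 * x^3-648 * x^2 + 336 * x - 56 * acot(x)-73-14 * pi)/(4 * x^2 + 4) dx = 3*x*(x^2 - 2*x + 1)*(3*x^3 - 6*x^2 + 2*x - 6) + 7*(4*acot(x) + pi)^2/16 + acot(x)/4 + C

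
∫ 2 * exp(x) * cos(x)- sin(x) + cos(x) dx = sqrt(2)*(exp(x) + 1)*sin(x + pi/4) + C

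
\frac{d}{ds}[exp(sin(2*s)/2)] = exp(sin(2*s)/2)*cos(2*s)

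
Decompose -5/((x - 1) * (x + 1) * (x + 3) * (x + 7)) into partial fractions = 5/(192*(x + 7)) - 5/(32*(x + 3)) + 5/(24*(x + 1)) - 5/(64*(x - 1))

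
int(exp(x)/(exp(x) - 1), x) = log(exp(x) - 1) + C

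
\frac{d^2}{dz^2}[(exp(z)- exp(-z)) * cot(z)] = (2*exp(2*z)*cot(z)^3 - 2*exp(2*z)*cot(z)^2 + 3*exp(2*z)*cot(z) - 2*exp(2*z) - 2*cot(z)^3 - 2*cot(z)^2 - 3*cot(z) - 2)*exp(-z)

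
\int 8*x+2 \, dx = 4*x^2 + 2*x + C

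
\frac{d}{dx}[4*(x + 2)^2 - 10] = 8*x + 16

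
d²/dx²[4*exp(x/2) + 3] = exp(x/2)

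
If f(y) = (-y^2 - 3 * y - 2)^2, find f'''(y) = 24*y + 36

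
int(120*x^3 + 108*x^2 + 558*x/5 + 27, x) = 30*x^4 + 36*x^3 + 279*x^2/5 + 27*x + C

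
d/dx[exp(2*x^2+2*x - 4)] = 4*x*exp(2*x^2 + 2*x - 4) + 2*exp(2*x^2 + 2*x - 4)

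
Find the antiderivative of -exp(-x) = exp(-x) + C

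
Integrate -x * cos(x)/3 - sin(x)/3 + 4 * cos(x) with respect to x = (4 - x/3)*sin(x) + C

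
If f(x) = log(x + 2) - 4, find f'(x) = 1/(x + 2)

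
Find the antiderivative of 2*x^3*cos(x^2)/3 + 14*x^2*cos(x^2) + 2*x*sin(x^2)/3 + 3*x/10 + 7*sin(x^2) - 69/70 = x*(x + 21)*sin(x^2)/3 + 3*x/14 + 3*(x - 4)^2/20 + C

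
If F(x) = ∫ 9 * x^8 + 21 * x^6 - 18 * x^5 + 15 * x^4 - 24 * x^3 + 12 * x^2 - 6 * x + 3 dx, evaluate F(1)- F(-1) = 28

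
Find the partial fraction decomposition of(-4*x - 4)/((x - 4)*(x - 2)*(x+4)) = 1/(4*(x + 4)) + 1/(x - 2) - 5/(4*(x - 4))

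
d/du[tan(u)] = cos(u)^(-2)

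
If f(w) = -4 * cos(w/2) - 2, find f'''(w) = -sin(w/2)/2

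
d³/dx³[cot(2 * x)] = -48*cot(2*x)^4 - 64*cot(2*x)^2 - 16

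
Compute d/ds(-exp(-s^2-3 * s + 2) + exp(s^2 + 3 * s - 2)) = (2*s*exp(2*s^2 + 6*s - 4) + 2*s + 3*exp(2*s^2 + 6*s - 4) + 3)*exp(-s^2 - 3*s + 2)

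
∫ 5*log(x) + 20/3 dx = 5*x*(3*log(x) + 1)/3 + C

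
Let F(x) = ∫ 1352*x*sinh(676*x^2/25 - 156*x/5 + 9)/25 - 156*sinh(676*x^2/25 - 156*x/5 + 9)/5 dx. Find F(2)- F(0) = -cosh(9) + cosh(1369/25)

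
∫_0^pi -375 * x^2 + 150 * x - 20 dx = -(-1 + 5*pi)^3 - 5*pi - 1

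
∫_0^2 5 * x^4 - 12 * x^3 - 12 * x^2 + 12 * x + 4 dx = -16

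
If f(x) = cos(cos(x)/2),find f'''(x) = -(sin(x)^2*sin(cos(x)/2) + 4*sin(cos(x)/2) + 6*cos(x)*cos(cos(x)/2))*sin(x)/8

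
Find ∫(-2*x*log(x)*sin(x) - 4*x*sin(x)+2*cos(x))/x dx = (2*log(x) + 4)*cos(x) + C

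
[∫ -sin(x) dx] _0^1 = -1 + cos(1)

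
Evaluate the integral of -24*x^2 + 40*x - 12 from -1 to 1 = -40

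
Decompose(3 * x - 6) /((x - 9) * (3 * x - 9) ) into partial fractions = -1/(6*(x - 3)) + 7/(6*(x - 9))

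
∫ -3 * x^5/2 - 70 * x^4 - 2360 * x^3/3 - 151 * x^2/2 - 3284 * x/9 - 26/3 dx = -x^6/4 - 14*x^5 - 590*x^4/3 - 151*x^3/6 - 1642*x^2/9 - 26*x/3 + C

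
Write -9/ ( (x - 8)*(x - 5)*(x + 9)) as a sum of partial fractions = -9/(238*(x + 9)) + 3/(14*(x - 5)) - 3/(17*(x - 8))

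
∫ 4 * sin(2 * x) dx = 4*sin(x)^2 + C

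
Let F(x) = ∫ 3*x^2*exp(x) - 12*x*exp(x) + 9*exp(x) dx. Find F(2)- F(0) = -27 + 3*exp(2)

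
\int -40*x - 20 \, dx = -20*x^2 - 20*x + C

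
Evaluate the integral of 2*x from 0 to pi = pi^2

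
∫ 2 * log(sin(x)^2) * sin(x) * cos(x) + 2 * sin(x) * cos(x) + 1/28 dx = x/28 + 2*log(sin(x))*sin(x)^2 + C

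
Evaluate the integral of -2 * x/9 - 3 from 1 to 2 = -10/3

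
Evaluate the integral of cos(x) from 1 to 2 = -sin(1) + sin(2)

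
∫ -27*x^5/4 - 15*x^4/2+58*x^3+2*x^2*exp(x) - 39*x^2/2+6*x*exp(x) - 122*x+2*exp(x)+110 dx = 9*x^3/2 + 3*x^2 + 2*x*(x + 1)*exp(x) - 30*x - (3*x^3 + 2*x^2 - 20*x + 28)^2/8 + C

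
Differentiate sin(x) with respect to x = cos(x)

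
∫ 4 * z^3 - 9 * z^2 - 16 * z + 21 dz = z^4 - 3*z^3 - 8*z^2 + 21*z + C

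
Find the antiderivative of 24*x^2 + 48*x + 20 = 8*x^3 + 24*x^2 + 20*x + C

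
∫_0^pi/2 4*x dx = pi^2/2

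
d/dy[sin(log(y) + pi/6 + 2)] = cos(log(y) + pi/6 + 2)/y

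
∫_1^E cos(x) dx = -sin(1) + sin(E)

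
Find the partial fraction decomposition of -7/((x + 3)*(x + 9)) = 7/(6*(x + 9)) - 7/(6*(x + 3))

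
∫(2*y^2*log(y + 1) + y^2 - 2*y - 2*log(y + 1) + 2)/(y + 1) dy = ((y - 1)^2 + 1)*log(y + 1) + C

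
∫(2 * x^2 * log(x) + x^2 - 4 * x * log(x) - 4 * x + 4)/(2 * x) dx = (x - 2)^2*log(x)/2 + C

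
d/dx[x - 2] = 1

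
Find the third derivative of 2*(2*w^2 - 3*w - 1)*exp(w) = 4*w^2*exp(w) + 18*w*exp(w) + 4*exp(w)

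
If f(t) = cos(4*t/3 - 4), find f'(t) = -4*sin(4*t/3 - 4)/3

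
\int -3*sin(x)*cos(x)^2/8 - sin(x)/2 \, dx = (cos(x)^2 + 4)*cos(x)/8 + C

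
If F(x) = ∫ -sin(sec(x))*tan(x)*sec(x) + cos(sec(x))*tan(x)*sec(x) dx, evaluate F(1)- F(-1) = 0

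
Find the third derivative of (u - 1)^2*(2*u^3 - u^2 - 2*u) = 120*u^2 - 120*u + 12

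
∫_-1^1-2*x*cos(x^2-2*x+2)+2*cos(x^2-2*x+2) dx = sin(5) - sin(1)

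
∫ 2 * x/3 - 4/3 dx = x^2/3 - 4*x/3 + C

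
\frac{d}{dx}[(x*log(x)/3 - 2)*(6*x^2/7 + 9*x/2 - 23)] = 6*x^2*log(x)/7 + 2*x^2/7 + 3*x*log(x) - 27*x/14 - 23*log(x)/3 - 50/3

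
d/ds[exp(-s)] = -exp(-s)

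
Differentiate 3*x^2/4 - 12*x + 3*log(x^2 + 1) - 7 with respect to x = (3*x^3 - 24*x^2 + 15*x - 24)/(2*x^2 + 2)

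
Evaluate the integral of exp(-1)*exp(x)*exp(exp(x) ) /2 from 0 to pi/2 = -1/2 + exp(-1 + exp(pi/2))/2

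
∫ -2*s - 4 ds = -s^2 - 4*s + C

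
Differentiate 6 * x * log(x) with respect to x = 6*log(x) + 6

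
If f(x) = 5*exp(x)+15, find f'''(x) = 5*exp(x)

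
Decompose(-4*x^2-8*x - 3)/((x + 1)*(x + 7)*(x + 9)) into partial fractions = -255/(16*(x + 9)) + 143/(12*(x + 7)) + 1/(48*(x + 1))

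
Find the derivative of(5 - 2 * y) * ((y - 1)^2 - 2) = -6*y^2 + 18*y - 8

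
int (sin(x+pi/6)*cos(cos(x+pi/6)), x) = -sin(cos(x + pi/6)) + C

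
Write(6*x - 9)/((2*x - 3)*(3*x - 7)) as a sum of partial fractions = 3/(3*x - 7)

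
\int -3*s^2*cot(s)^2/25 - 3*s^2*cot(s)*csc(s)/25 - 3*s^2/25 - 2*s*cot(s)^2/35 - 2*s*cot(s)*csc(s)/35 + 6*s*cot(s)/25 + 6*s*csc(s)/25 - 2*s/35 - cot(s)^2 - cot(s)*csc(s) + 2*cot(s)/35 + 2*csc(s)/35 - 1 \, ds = (cot(s) + csc(s))*(3*s^2/25 + 2*s/35 + 1) + C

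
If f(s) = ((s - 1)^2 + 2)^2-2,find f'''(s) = 24*s - 24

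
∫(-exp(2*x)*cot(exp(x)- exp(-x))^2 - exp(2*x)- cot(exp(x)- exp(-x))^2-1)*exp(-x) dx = cot(2*sinh(x)) + C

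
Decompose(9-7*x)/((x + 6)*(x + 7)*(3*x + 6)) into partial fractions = 58/(15*(x + 7)) - 17/(4*(x + 6)) + 23/(60*(x + 2))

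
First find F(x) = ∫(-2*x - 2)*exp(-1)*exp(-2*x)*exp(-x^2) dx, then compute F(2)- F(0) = -exp(-1) + exp(-9)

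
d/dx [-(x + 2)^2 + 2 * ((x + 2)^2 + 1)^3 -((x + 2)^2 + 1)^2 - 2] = 12*x^5 + 120*x^4 + 500*x^3 + 1080*x^2 + 1206*x + 556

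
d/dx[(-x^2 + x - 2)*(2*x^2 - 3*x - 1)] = -8*x^3 + 15*x^2 - 12*x + 5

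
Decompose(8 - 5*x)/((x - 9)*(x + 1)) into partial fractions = -13/(10*(x + 1)) - 37/(10*(x - 9))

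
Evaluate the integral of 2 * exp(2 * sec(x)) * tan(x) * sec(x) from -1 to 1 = 0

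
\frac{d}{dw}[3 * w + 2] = 3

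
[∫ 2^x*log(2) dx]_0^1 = 1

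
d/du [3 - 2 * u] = -2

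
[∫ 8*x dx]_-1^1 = 0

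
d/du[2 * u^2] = 4*u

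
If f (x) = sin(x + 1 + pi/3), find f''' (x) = -cos(x + 1 + pi/3)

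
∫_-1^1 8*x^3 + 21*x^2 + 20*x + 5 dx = 24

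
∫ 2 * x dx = x^2 + C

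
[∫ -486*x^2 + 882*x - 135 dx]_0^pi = (3 + 6*pi)*(-21*pi - 3*(6 - 3*pi)^2 + 42) + 198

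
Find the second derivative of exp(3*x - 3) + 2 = 9*exp(3*x - 3)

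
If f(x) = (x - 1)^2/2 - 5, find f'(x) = x - 1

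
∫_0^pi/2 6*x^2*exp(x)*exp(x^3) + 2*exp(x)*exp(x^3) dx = -2 + 2*exp(pi/2 + pi^3/8)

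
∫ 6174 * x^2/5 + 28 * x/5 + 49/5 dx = 2058*x^3/5 + 14*x^2/5 + 49*x/5 + C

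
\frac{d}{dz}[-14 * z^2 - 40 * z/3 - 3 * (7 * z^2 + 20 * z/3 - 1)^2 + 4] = -588*z^3 - 840*z^2 - 632*z/3 + 80/3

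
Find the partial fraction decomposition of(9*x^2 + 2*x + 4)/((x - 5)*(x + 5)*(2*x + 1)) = -7/(33*(2*x + 1)) + 73/(30*(x + 5)) + 239/(110*(x - 5))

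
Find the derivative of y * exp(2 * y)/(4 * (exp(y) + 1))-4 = (y*exp(3*y) + 2*y*exp(2*y) + exp(3*y) + exp(2*y))/(4*exp(2*y) + 8*exp(y) + 4)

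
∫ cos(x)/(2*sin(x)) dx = log(-sin(x))/2 + C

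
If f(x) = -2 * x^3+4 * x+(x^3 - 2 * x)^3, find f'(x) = 9*x^8 - 42*x^6 + 60*x^4 - 30*x^2 + 4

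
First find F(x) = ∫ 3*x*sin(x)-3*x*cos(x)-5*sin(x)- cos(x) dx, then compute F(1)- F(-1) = -6*cos(1) + 4*sin(1)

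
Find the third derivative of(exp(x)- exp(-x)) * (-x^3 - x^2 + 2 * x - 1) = (-x^3*exp(2*x) - x^3 - 10*x^2*exp(2*x) + 8*x^2 - 22*x*exp(2*x) - 10*x - 7*exp(2*x) - 7)*exp(-x)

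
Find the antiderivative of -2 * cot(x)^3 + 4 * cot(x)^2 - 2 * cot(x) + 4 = (cot(x) - 2)^2 + C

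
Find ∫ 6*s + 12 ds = 3*s^2 + 12*s + C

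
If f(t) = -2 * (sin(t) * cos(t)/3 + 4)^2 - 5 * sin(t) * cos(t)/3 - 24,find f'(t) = -sin(4*t)/9 - 7*cos(2*t)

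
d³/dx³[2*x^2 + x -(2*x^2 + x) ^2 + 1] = -96*x - 24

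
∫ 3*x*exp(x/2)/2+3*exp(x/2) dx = 3*x*exp(x/2) + C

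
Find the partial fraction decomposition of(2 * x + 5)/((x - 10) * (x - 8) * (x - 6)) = 17/(8*(x - 6)) - 21/(4*(x - 8)) + 25/(8*(x - 10))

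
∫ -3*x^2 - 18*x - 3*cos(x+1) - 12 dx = -x^3 - 9*x^2 - 12*x - 3*sin(x + 1) + C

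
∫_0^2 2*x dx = 4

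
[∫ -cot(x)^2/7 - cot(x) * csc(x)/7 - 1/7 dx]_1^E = cot(E)/7 - csc(1)/7 - cot(1)/7 + csc(E)/7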